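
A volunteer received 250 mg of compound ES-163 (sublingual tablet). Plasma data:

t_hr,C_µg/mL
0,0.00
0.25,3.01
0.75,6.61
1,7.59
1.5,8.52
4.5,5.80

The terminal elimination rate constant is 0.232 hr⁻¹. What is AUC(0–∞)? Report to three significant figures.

AUC = 55.1 µg/mL·hr

Trapezoidal AUC_0→4.5:
  [0→0.25]: (0.00+3.01)/2 × 0.25 = 0.37625
  [0.25→0.75]: (3.01+6.61)/2 × 0.5 = 2.405
  [0.75→1]: (6.61+7.59)/2 × 0.25 = 1.775
  [1→1.5]: (7.59+8.52)/2 × 0.5 = 4.0275
  [1.5→4.5]: (8.52+5.80)/2 × 3 = 21.48
  Sum = 30.06375 µg/mL·hr
Extrapolated tail: C_last / k_e = 5.80 / 0.232 = 25.000
AUC_0→∞ = 30.06375 + 25.000 = 55.06375 µg/mL·hr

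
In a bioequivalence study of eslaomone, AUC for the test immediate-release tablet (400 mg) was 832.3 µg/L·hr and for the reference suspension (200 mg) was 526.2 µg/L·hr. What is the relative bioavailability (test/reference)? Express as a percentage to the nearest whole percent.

F_rel = 79%

F_rel = (AUC_test/D_test) / (AUC_ref/D_ref)
      = (832.3/400) / (526.2/200)
      = 2.08075 / 2.631 = 0.7909 = 79.09%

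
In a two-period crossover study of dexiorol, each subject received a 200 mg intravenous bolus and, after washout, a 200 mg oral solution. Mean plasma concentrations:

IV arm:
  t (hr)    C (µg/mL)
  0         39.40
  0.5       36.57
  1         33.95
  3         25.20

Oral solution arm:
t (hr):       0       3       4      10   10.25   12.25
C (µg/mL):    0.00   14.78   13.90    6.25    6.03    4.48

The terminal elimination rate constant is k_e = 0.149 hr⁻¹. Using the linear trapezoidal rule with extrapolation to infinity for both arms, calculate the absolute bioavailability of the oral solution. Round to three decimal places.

Trapezoidal AUC_0→3 (IV):
  [0→0.5]: (39.40+36.57)/2 × 0.5 = 18.9925
  [0.5→1]: (36.57+33.95)/2 × 0.5 = 17.63
  [1→3]: (33.95+25.20)/2 × 2 = 59.15
  Sum = 95.7725 µg/mL·hr
IV tail: 25.20/0.149 = 169.128; AUC_iv,0→∞ = 95.7725 + 169.128 = 264.9005 µg/mL·hr
Trapezoidal AUC_0→12.25 (oral solution):
  [0→3]: (0.00+14.78)/2 × 3 = 22.17
  [3→4]: (14.78+13.90)/2 × 1 = 14.34
  [4→10]: (13.90+6.25)/2 × 6 = 60.45
  [10→10.25]: (6.25+6.03)/2 × 0.25 = 1.535
  [10.25→12.25]: (6.03+4.48)/2 × 2 = 10.51
  Sum = 109.005 µg/mL·hr
oral solution tail: 4.48/0.149 = 30.067; AUC_ev,0→∞ = 109.005 + 30.067 = 139.072 µg/mL·hr
F = (AUC_ev/D_ev)/(AUC_iv/D_iv) = (139.072/200)/(264.9005/200) = 0.69536/1.3245025 = 0.5250

F = 0.525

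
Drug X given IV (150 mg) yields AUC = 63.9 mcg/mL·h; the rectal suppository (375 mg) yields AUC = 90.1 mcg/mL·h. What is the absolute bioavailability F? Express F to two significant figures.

F = (AUC_ev / D_ev) / (AUC_iv / D_iv)
  = (90.1/375) / (63.9/150)
  = 0.240267 / 0.426 = 0.5640

F = 0.56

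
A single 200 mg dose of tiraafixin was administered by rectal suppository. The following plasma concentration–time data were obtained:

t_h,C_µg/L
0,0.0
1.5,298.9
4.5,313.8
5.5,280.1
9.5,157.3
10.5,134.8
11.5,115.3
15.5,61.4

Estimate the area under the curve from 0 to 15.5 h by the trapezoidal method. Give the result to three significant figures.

AUC = 2940 µg/L·h

Trapezoidal AUC_0→15.5:
  [0→1.5]: (0.0+298.9)/2 × 1.5 = 224.175
  [1.5→4.5]: (298.9+313.8)/2 × 3 = 919.05
  [4.5→5.5]: (313.8+280.1)/2 × 1 = 296.95
  [5.5→9.5]: (280.1+157.3)/2 × 4 = 874.8
  [9.5→10.5]: (157.3+134.8)/2 × 1 = 146.05
  [10.5→11.5]: (134.8+115.3)/2 × 1 = 125.05
  [11.5→15.5]: (115.3+61.4)/2 × 4 = 353.4
  Sum = 2939.475 µg/L·h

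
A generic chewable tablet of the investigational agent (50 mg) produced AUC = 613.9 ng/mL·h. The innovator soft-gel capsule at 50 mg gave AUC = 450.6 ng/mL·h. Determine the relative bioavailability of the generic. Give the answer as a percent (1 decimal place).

F_rel = 136.2%

F_rel = (AUC_test/D_test) / (AUC_ref/D_ref)
      = (613.9/50) / (450.6/50)
      = 12.278 / 9.012 = 1.3624 = 136.24%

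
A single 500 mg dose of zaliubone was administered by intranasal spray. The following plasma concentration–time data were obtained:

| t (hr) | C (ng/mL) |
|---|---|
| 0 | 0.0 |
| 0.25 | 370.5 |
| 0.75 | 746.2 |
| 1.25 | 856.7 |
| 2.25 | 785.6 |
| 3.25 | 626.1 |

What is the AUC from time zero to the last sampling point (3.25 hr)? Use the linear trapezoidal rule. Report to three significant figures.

Trapezoidal AUC_0→3.25:
  [0→0.25]: (0.0+370.5)/2 × 0.25 = 46.3125
  [0.25→0.75]: (370.5+746.2)/2 × 0.5 = 279.175
  [0.75→1.25]: (746.2+856.7)/2 × 0.5 = 400.725
  [1.25→2.25]: (856.7+785.6)/2 × 1 = 821.15
  [2.25→3.25]: (785.6+626.1)/2 × 1 = 705.85
  Sum = 2253.2125 ng/mL·hr

AUC = 2250 ng/mL·hr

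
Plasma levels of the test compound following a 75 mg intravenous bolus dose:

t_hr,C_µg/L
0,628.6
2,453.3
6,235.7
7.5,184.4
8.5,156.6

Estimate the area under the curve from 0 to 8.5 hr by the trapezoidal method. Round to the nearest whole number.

Trapezoidal AUC_0→8.5:
  [0→2]: (628.6+453.3)/2 × 2 = 1081.9
  [2→6]: (453.3+235.7)/2 × 4 = 1378.0
  [6→7.5]: (235.7+184.4)/2 × 1.5 = 315.075
  [7.5→8.5]: (184.4+156.6)/2 × 1 = 170.5
  Sum = 2945.475 µg/L·hr

AUC = 2945 µg/L·hr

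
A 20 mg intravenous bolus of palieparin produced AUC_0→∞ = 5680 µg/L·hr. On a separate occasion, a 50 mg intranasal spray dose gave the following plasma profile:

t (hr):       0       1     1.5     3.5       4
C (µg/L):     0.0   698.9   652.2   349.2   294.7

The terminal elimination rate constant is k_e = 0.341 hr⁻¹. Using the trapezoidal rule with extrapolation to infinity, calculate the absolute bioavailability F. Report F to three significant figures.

Trapezoidal AUC_0→4 (intranasal spray):
  [0→1]: (0.0+698.9)/2 × 1 = 349.45
  [1→1.5]: (698.9+652.2)/2 × 0.5 = 337.775
  [1.5→3.5]: (652.2+349.2)/2 × 2 = 1001.4
  [3.5→4]: (349.2+294.7)/2 × 0.5 = 160.975
  Sum = 1849.6 µg/L·hr
Tail: C_last/k_e = 294.7/0.341 = 864.223
AUC_0→∞ (intranasal spray) = 1849.6 + 864.223 = 2713.823 µg/L·hr
F = (AUC_ev/D_ev)/(AUC_iv/D_iv) = (2713.823/50)/(5680/20) = 54.27646/284 = 0.1911

F = 0.191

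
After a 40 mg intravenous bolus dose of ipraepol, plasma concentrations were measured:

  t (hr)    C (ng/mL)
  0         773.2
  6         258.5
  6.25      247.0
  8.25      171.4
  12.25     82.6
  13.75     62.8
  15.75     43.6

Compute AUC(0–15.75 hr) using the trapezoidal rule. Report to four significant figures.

Trapezoidal AUC_0→15.75:
  [0→6]: (773.2+258.5)/2 × 6 = 3095.1
  [6→6.25]: (258.5+247.0)/2 × 0.25 = 63.1875
  [6.25→8.25]: (247.0+171.4)/2 × 2 = 418.4
  [8.25→12.25]: (171.4+82.6)/2 × 4 = 508.0
  [12.25→13.75]: (82.6+62.8)/2 × 1.5 = 109.05
  [13.75→15.75]: (62.8+43.6)/2 × 2 = 106.4
  Sum = 4300.1375 ng/mL·hr

AUC = 4300 ng/mL·hr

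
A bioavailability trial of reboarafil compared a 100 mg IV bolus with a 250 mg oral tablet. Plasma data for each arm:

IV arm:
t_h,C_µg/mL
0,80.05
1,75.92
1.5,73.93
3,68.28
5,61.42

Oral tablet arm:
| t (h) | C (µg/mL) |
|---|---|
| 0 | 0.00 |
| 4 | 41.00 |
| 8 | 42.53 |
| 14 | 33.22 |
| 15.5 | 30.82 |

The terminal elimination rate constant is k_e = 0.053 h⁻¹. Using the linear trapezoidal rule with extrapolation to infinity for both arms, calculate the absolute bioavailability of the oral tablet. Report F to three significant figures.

F = 0.293

Trapezoidal AUC_0→5 (IV):
  [0→1]: (80.05+75.92)/2 × 1 = 77.985
  [1→1.5]: (75.92+73.93)/2 × 0.5 = 37.4625
  [1.5→3]: (73.93+68.28)/2 × 1.5 = 106.6575
  [3→5]: (68.28+61.42)/2 × 2 = 129.7
  Sum = 351.805 µg/mL·h
IV tail: 61.42/0.053 = 1158.868; AUC_iv,0→∞ = 351.805 + 1158.868 = 1510.673 µg/mL·h
Trapezoidal AUC_0→15.5 (oral tablet):
  [0→4]: (0.00+41.00)/2 × 4 = 82.0
  [4→8]: (41.00+42.53)/2 × 4 = 167.06
  [8→14]: (42.53+33.22)/2 × 6 = 227.25
  [14→15.5]: (33.22+30.82)/2 × 1.5 = 48.03
  Sum = 524.34 µg/mL·h
oral tablet tail: 30.82/0.053 = 581.509; AUC_ev,0→∞ = 524.34 + 581.509 = 1105.849 µg/mL·h
F = (AUC_ev/D_ev)/(AUC_iv/D_iv) = (1105.849/250)/(1510.673/100) = 4.423396/15.10673 = 0.2928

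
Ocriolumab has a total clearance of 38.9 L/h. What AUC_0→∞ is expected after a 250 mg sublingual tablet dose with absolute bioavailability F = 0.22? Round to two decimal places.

AUC_0→∞ = F × Dose / CL
        = 0.22 × 250 / 38.9 = 1.41388 mg/L·h

AUC = 1.41 mg/L·h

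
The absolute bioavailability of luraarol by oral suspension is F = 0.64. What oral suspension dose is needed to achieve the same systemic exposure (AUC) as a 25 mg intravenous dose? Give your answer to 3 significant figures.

D_oral = 39.1 mg

For equal systemic exposure: F × D_ev = D_iv
D_ev = D_iv / F = 25 / 0.64 = 39.0625 mg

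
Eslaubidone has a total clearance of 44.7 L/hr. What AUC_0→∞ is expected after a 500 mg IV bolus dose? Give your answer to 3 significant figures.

AUC = 11.2 mg/L·hr

AUC_0→∞ = Dose_iv / CL
        = 500 / 44.7 = 11.1857 mg/L·hr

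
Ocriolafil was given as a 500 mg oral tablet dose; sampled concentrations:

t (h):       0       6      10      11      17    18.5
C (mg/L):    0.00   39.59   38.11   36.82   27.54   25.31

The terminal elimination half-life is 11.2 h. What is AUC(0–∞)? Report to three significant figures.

AUC = 953 mg/L·h

Trapezoidal AUC_0→18.5:
  [0→6]: (0.00+39.59)/2 × 6 = 118.77
  [6→10]: (39.59+38.11)/2 × 4 = 155.4
  [10→11]: (38.11+36.82)/2 × 1 = 37.465
  [11→17]: (36.82+27.54)/2 × 6 = 193.08
  [17→18.5]: (27.54+25.31)/2 × 1.5 = 39.6375
  Sum = 544.3525 mg/L·h
k_e = ln2 / t½ = 0.693147 / 11.2 = 0.0619 h^-1
Extrapolated tail: C_last / k_e = 25.31 / 0.0619 = 408.885
AUC_0→∞ = 544.3525 + 408.885 = 953.2375 mg/L·h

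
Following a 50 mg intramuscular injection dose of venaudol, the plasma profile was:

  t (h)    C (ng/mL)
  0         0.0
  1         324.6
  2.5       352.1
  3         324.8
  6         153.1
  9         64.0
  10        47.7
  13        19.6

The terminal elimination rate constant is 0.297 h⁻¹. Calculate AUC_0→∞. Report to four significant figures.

AUC = 2104 ng/mL·h

Trapezoidal AUC_0→13:
  [0→1]: (0.0+324.6)/2 × 1 = 162.3
  [1→2.5]: (324.6+352.1)/2 × 1.5 = 507.525
  [2.5→3]: (352.1+324.8)/2 × 0.5 = 169.225
  [3→6]: (324.8+153.1)/2 × 3 = 716.85
  [6→9]: (153.1+64.0)/2 × 3 = 325.65
  [9→10]: (64.0+47.7)/2 × 1 = 55.85
  [10→13]: (47.7+19.6)/2 × 3 = 100.95
  Sum = 2038.35 ng/mL·h
Extrapolated tail: C_last / k_e = 19.6 / 0.297 = 65.993
AUC_0→∞ = 2038.35 + 65.993 = 2104.343 ng/mL·h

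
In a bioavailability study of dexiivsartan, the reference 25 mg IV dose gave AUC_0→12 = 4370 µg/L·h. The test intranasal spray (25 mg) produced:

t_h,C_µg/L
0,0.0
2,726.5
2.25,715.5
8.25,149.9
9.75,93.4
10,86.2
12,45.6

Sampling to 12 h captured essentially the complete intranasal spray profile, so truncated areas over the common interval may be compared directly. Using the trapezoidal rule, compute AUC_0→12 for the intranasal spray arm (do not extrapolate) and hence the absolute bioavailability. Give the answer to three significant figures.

F = 0.879

Trapezoidal AUC_0→12 (intranasal spray):
  [0→2]: (0.0+726.5)/2 × 2 = 726.5
  [2→2.25]: (726.5+715.5)/2 × 0.25 = 180.25
  [2.25→8.25]: (715.5+149.9)/2 × 6 = 2596.2
  [8.25→9.75]: (149.9+93.4)/2 × 1.5 = 182.475
  [9.75→10]: (93.4+86.2)/2 × 0.25 = 22.45
  [10→12]: (86.2+45.6)/2 × 2 = 131.8
  Sum = 3839.675 µg/L·h
F = (AUC_ev/D_ev)/(AUC_iv/D_iv) = (3839.675/25)/(4370/25) = 153.587/174.8 = 0.8786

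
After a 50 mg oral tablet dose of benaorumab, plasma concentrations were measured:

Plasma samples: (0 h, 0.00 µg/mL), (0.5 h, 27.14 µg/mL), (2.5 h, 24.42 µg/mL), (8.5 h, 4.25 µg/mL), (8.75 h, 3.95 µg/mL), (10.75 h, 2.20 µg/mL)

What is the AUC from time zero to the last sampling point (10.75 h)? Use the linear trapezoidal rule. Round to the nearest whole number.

AUC = 152 µg/mL·h

Trapezoidal AUC_0→10.75:
  [0→0.5]: (0.00+27.14)/2 × 0.5 = 6.785
  [0.5→2.5]: (27.14+24.42)/2 × 2 = 51.56
  [2.5→8.5]: (24.42+4.25)/2 × 6 = 86.01
  [8.5→8.75]: (4.25+3.95)/2 × 0.25 = 1.025
  [8.75→10.75]: (3.95+2.20)/2 × 2 = 6.15
  Sum = 151.53 µg/mL·h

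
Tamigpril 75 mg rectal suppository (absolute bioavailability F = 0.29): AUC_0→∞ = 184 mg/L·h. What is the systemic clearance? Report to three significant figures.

CL = F × Dose / AUC_0→∞
   = 0.29 × 75 / 184 = 0.118207 L/h

CL = 0.118 L/h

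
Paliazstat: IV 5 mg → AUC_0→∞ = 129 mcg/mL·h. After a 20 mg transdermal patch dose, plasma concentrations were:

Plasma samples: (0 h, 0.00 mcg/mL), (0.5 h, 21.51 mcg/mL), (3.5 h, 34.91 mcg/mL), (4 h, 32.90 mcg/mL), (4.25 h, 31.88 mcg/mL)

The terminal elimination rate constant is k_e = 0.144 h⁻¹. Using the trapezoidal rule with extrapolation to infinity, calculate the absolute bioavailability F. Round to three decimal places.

F = 0.652

Trapezoidal AUC_0→4.25 (transdermal patch):
  [0→0.5]: (0.00+21.51)/2 × 0.5 = 5.3775
  [0.5→3.5]: (21.51+34.91)/2 × 3 = 84.63
  [3.5→4]: (34.91+32.90)/2 × 0.5 = 16.9525
  [4→4.25]: (32.90+31.88)/2 × 0.25 = 8.0975
  Sum = 115.0575 mcg/mL·h
Tail: C_last/k_e = 31.88/0.144 = 221.389
AUC_0→∞ (transdermal patch) = 115.0575 + 221.389 = 336.4465 mcg/mL·h
F = (AUC_ev/D_ev)/(AUC_iv/D_iv) = (336.4465/20)/(129/5) = 16.822325/25.8 = 0.6520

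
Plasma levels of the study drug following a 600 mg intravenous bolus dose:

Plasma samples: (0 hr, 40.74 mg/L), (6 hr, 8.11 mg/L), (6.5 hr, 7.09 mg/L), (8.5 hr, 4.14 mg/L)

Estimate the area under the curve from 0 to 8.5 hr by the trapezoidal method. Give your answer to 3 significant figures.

AUC = 162 mg/L·hr

Trapezoidal AUC_0→8.5:
  [0→6]: (40.74+8.11)/2 × 6 = 146.55
  [6→6.5]: (8.11+7.09)/2 × 0.5 = 3.8
  [6.5→8.5]: (7.09+4.14)/2 × 2 = 11.23
  Sum = 161.58 mg/L·hr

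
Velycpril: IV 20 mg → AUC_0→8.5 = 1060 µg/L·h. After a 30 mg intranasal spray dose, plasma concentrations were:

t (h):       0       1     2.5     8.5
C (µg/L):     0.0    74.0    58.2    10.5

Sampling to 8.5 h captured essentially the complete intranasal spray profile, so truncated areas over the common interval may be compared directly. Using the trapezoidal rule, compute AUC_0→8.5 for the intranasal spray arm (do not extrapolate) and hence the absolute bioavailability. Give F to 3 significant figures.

F = 0.215

Trapezoidal AUC_0→8.5 (intranasal spray):
  [0→1]: (0.0+74.0)/2 × 1 = 37.0
  [1→2.5]: (74.0+58.2)/2 × 1.5 = 99.15
  [2.5→8.5]: (58.2+10.5)/2 × 6 = 206.1
  Sum = 342.25 µg/L·h
F = (AUC_ev/D_ev)/(AUC_iv/D_iv) = (342.25/30)/(1060/20) = 11.4083/53 = 0.2153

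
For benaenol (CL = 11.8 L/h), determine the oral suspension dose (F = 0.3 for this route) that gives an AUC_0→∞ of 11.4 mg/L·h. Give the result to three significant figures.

Dose = CL × AUC_0→∞ / F
     = 11.8 × 11.4 / 0.3 = 448.4 mg

Dose = 448 mg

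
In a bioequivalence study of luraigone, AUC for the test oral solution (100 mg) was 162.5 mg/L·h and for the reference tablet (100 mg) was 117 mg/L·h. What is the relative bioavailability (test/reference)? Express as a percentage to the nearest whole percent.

F_rel = (AUC_test/D_test) / (AUC_ref/D_ref)
      = (162.5/100) / (117/100)
      = 1.625 / 1.17 = 1.3889 = 138.89%

F_rel = 139%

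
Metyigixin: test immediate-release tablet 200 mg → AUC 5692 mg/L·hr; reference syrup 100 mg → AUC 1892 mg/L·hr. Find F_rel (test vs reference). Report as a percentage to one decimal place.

F_rel = 150.4%

F_rel = (AUC_test/D_test) / (AUC_ref/D_ref)
      = (5692/200) / (1892/100)
      = 28.46 / 18.92 = 1.5042 = 150.42%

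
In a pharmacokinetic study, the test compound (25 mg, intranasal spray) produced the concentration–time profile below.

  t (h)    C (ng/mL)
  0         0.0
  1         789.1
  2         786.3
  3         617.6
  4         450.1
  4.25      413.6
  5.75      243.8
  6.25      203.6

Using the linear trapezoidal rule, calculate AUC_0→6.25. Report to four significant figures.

Trapezoidal AUC_0→6.25:
  [0→1]: (0.0+789.1)/2 × 1 = 394.55
  [1→2]: (789.1+786.3)/2 × 1 = 787.7
  [2→3]: (786.3+617.6)/2 × 1 = 701.95
  [3→4]: (617.6+450.1)/2 × 1 = 533.85
  [4→4.25]: (450.1+413.6)/2 × 0.25 = 107.9625
  [4.25→5.75]: (413.6+243.8)/2 × 1.5 = 493.05
  [5.75→6.25]: (243.8+203.6)/2 × 0.5 = 111.85
  Sum = 3130.9125 ng/mL·h

AUC = 3131 ng/mL·h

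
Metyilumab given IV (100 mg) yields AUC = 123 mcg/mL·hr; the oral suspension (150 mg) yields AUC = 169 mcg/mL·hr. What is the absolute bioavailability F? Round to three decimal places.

F = 0.916

F = (AUC_ev / D_ev) / (AUC_iv / D_iv)
  = (169/150) / (123/100)
  = 1.12667 / 1.23 = 0.9160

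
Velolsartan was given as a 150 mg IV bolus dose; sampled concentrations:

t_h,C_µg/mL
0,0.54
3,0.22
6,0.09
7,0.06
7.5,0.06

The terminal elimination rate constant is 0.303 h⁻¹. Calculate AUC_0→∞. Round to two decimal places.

AUC = 1.91 µg/mL·h

Trapezoidal AUC_0→7.5:
  [0→3]: (0.54+0.22)/2 × 3 = 1.14
  [3→6]: (0.22+0.09)/2 × 3 = 0.465
  [6→7]: (0.09+0.06)/2 × 1 = 0.075
  [7→7.5]: (0.06+0.06)/2 × 0.5 = 0.03
  Sum = 1.71 µg/mL·h
Extrapolated tail: C_last / k_e = 0.06 / 0.303 = 0.198
AUC_0→∞ = 1.71 + 0.198 = 1.908 µg/mL·h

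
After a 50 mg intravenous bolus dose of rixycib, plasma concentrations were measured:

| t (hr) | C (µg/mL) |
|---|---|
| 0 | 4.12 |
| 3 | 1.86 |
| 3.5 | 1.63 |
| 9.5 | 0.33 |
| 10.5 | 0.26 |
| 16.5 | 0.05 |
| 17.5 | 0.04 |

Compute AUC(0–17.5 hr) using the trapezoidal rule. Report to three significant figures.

AUC = 17.0 µg/mL·hr

Trapezoidal AUC_0→17.5:
  [0→3]: (4.12+1.86)/2 × 3 = 8.97
  [3→3.5]: (1.86+1.63)/2 × 0.5 = 0.8725
  [3.5→9.5]: (1.63+0.33)/2 × 6 = 5.88
  [9.5→10.5]: (0.33+0.26)/2 × 1 = 0.295
  [10.5→16.5]: (0.26+0.05)/2 × 6 = 0.93
  [16.5→17.5]: (0.05+0.04)/2 × 1 = 0.045
  Sum = 16.9925 µg/mL·hr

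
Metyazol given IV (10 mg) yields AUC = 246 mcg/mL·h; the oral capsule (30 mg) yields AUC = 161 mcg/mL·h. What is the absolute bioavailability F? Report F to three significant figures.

F = 0.218

F = (AUC_ev / D_ev) / (AUC_iv / D_iv)
  = (161/30) / (246/10)
  = 5.36667 / 24.6 = 0.2182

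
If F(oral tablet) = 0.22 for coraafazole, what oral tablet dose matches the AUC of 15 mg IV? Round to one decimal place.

For equal systemic exposure: F × D_ev = D_iv
D_ev = D_iv / F = 15 / 0.22 = 68.1818 mg

D_oral = 68.2 mg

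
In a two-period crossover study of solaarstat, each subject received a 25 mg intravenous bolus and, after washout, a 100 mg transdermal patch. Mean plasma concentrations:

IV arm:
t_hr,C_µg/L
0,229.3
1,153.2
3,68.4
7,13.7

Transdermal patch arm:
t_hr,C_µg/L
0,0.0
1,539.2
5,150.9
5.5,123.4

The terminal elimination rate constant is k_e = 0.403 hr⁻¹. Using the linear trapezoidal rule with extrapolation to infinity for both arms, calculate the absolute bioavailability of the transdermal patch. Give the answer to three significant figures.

Trapezoidal AUC_0→7 (IV):
  [0→1]: (229.3+153.2)/2 × 1 = 191.25
  [1→3]: (153.2+68.4)/2 × 2 = 221.6
  [3→7]: (68.4+13.7)/2 × 4 = 164.2
  Sum = 577.05 µg/L·hr
IV tail: 13.7/0.403 = 33.995; AUC_iv,0→∞ = 577.05 + 33.995 = 611.045 µg/L·hr
Trapezoidal AUC_0→5.5 (transdermal patch):
  [0→1]: (0.0+539.2)/2 × 1 = 269.6
  [1→5]: (539.2+150.9)/2 × 4 = 1380.2
  [5→5.5]: (150.9+123.4)/2 × 0.5 = 68.575
  Sum = 1718.375 µg/L·hr
transdermal patch tail: 123.4/0.403 = 306.203; AUC_ev,0→∞ = 1718.375 + 306.203 = 2024.578 µg/L·hr
F = (AUC_ev/D_ev)/(AUC_iv/D_iv) = (2024.578/100)/(611.045/25) = 20.24578/24.4418 = 0.8283

F = 0.828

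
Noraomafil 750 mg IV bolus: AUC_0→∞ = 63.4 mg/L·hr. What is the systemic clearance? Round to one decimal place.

CL = 11.8 L/hr

CL = Dose_iv / AUC_0→∞
   = 750 / 63.4 = 11.8297 L/hr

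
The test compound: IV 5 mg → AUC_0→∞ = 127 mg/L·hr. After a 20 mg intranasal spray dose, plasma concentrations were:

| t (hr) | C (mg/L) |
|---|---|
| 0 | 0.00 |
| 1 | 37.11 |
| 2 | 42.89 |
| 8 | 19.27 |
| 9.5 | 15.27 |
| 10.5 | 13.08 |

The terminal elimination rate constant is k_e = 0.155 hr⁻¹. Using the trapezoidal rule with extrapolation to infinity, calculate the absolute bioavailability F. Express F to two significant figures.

Trapezoidal AUC_0→10.5 (intranasal spray):
  [0→1]: (0.00+37.11)/2 × 1 = 18.555
  [1→2]: (37.11+42.89)/2 × 1 = 40.0
  [2→8]: (42.89+19.27)/2 × 6 = 186.48
  [8→9.5]: (19.27+15.27)/2 × 1.5 = 25.905
  [9.5→10.5]: (15.27+13.08)/2 × 1 = 14.175
  Sum = 285.115 mg/L·hr
Tail: C_last/k_e = 13.08/0.155 = 84.387
AUC_0→∞ (intranasal spray) = 285.115 + 84.387 = 369.502 mg/L·hr
F = (AUC_ev/D_ev)/(AUC_iv/D_iv) = (369.502/20)/(127/5) = 18.4751/25.4 = 0.7274

F = 0.73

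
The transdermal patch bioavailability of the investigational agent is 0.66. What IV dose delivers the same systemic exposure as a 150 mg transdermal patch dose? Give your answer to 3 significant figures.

D_iv = 99.0 mg

Systemic exposure from an extravascular dose = F × D_ev, so the equivalent IV dose is F × D_ev.
D_iv = F × D_ev = 0.66 × 150 = 99 mg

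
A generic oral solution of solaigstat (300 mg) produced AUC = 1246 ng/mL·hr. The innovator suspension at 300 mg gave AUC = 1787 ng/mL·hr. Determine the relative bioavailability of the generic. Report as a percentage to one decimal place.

F_rel = (AUC_test/D_test) / (AUC_ref/D_ref)
      = (1246/300) / (1787/300)
      = 4.15333 / 5.95667 = 0.6973 = 69.73%

F_rel = 69.7%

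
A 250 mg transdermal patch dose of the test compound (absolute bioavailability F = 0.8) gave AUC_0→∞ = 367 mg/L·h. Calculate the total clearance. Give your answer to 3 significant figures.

CL = F × Dose / AUC_0→∞
   = 0.8 × 250 / 367 = 0.544959 L/h

CL = 0.545 L/h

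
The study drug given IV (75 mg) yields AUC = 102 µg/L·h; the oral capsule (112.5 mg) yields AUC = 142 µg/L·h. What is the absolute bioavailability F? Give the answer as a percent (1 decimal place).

F = 92.8%

F = (AUC_ev / D_ev) / (AUC_iv / D_iv)
  = (142/112.5) / (102/75)
  = 1.26222 / 1.36 = 0.9281
  = 92.81%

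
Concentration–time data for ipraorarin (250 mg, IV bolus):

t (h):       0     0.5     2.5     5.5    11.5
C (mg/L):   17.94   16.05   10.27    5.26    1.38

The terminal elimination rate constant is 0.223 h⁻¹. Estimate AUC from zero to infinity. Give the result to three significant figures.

AUC = 84.2 mg/L·h

Trapezoidal AUC_0→11.5:
  [0→0.5]: (17.94+16.05)/2 × 0.5 = 8.4975
  [0.5→2.5]: (16.05+10.27)/2 × 2 = 26.32
  [2.5→5.5]: (10.27+5.26)/2 × 3 = 23.295
  [5.5→11.5]: (5.26+1.38)/2 × 6 = 19.92
  Sum = 78.0325 mg/L·h
Extrapolated tail: C_last / k_e = 1.38 / 0.223 = 6.188
AUC_0→∞ = 78.0325 + 6.188 = 84.2205 mg/L·h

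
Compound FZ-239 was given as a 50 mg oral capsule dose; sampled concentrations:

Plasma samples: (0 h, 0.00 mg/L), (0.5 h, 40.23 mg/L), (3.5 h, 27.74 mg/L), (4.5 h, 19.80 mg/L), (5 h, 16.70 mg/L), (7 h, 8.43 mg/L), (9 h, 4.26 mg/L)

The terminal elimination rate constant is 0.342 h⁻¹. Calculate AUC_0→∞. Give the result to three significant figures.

AUC = 195 mg/L·h

Trapezoidal AUC_0→9:
  [0→0.5]: (0.00+40.23)/2 × 0.5 = 10.0575
  [0.5→3.5]: (40.23+27.74)/2 × 3 = 101.955
  [3.5→4.5]: (27.74+19.80)/2 × 1 = 23.77
  [4.5→5]: (19.80+16.70)/2 × 0.5 = 9.125
  [5→7]: (16.70+8.43)/2 × 2 = 25.13
  [7→9]: (8.43+4.26)/2 × 2 = 12.69
  Sum = 182.7275 mg/L·h
Extrapolated tail: C_last / k_e = 4.26 / 0.342 = 12.456
AUC_0→∞ = 182.7275 + 12.456 = 195.1835 mg/L·h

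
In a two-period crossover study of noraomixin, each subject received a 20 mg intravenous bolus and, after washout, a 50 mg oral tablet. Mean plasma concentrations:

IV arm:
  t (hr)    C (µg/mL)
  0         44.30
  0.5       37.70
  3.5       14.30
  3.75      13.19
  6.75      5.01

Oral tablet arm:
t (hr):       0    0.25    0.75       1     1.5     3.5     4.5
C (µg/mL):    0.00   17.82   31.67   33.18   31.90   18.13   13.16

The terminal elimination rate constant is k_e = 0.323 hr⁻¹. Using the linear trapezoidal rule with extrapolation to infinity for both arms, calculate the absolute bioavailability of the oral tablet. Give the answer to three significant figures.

Trapezoidal AUC_0→6.75 (IV):
  [0→0.5]: (44.30+37.70)/2 × 0.5 = 20.5
  [0.5→3.5]: (37.70+14.30)/2 × 3 = 78.0
  [3.5→3.75]: (14.30+13.19)/2 × 0.25 = 3.43625
  [3.75→6.75]: (13.19+5.01)/2 × 3 = 27.3
  Sum = 129.23625 µg/mL·hr
IV tail: 5.01/0.323 = 15.511; AUC_iv,0→∞ = 129.23625 + 15.511 = 144.74725 µg/mL·hr
Trapezoidal AUC_0→4.5 (oral tablet):
  [0→0.25]: (0.00+17.82)/2 × 0.25 = 2.2275
  [0.25→0.75]: (17.82+31.67)/2 × 0.5 = 12.3725
  [0.75→1]: (31.67+33.18)/2 × 0.25 = 8.10625
  [1→1.5]: (33.18+31.90)/2 × 0.5 = 16.27
  [1.5→3.5]: (31.90+18.13)/2 × 2 = 50.03
  [3.5→4.5]: (18.13+13.16)/2 × 1 = 15.645
  Sum = 104.65125 µg/mL·hr
oral tablet tail: 13.16/0.323 = 40.743; AUC_ev,0→∞ = 104.65125 + 40.743 = 145.39425 µg/mL·hr
F = (AUC_ev/D_ev)/(AUC_iv/D_iv) = (145.39425/50)/(144.74725/20) = 2.907885/7.2373625 = 0.4018

F = 0.402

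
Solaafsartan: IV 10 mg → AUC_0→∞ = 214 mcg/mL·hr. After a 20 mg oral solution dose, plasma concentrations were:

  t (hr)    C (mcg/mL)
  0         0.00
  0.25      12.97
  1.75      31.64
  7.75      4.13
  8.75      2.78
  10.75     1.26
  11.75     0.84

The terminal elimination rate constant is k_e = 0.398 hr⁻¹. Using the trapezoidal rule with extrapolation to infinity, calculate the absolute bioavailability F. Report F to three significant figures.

F = 0.358

Trapezoidal AUC_0→11.75 (oral solution):
  [0→0.25]: (0.00+12.97)/2 × 0.25 = 1.62125
  [0.25→1.75]: (12.97+31.64)/2 × 1.5 = 33.4575
  [1.75→7.75]: (31.64+4.13)/2 × 6 = 107.31
  [7.75→8.75]: (4.13+2.78)/2 × 1 = 3.455
  [8.75→10.75]: (2.78+1.26)/2 × 2 = 4.04
  [10.75→11.75]: (1.26+0.84)/2 × 1 = 1.05
  Sum = 150.93375 mcg/mL·hr
Tail: C_last/k_e = 0.84/0.398 = 2.111
AUC_0→∞ (oral solution) = 150.93375 + 2.111 = 153.04475 mcg/mL·hr
F = (AUC_ev/D_ev)/(AUC_iv/D_iv) = (153.04475/20)/(214/10) = 7.6522375/21.4 = 0.3576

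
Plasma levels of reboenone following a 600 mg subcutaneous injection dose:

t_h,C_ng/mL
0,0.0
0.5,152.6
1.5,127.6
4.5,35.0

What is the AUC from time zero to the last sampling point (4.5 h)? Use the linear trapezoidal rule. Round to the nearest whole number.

AUC = 422 ng/mL·h

Trapezoidal AUC_0→4.5:
  [0→0.5]: (0.0+152.6)/2 × 0.5 = 38.15
  [0.5→1.5]: (152.6+127.6)/2 × 1 = 140.1
  [1.5→4.5]: (127.6+35.0)/2 × 3 = 243.9
  Sum = 422.15 ng/mL·h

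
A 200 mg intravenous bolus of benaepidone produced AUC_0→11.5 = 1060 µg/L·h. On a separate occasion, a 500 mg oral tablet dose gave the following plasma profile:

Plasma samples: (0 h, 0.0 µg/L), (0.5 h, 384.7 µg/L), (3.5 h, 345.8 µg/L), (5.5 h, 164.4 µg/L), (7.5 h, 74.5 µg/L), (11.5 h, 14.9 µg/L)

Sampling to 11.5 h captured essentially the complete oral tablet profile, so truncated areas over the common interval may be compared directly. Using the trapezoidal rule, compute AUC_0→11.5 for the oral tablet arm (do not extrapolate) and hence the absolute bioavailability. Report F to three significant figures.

F = 0.800

Trapezoidal AUC_0→11.5 (oral tablet):
  [0→0.5]: (0.0+384.7)/2 × 0.5 = 96.175
  [0.5→3.5]: (384.7+345.8)/2 × 3 = 1095.75
  [3.5→5.5]: (345.8+164.4)/2 × 2 = 510.2
  [5.5→7.5]: (164.4+74.5)/2 × 2 = 238.9
  [7.5→11.5]: (74.5+14.9)/2 × 4 = 178.8
  Sum = 2119.825 µg/L·h
F = (AUC_ev/D_ev)/(AUC_iv/D_iv) = (2119.825/500)/(1060/200) = 4.23965/5.3 = 0.7999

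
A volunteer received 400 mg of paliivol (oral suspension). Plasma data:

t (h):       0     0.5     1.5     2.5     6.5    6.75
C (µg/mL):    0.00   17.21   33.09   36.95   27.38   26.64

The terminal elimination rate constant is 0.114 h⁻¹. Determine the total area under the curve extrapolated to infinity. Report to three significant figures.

AUC = 434 µg/mL·h

Trapezoidal AUC_0→6.75:
  [0→0.5]: (0.00+17.21)/2 × 0.5 = 4.3025
  [0.5→1.5]: (17.21+33.09)/2 × 1 = 25.15
  [1.5→2.5]: (33.09+36.95)/2 × 1 = 35.02
  [2.5→6.5]: (36.95+27.38)/2 × 4 = 128.66
  [6.5→6.75]: (27.38+26.64)/2 × 0.25 = 6.7525
  Sum = 199.885 µg/mL·h
Extrapolated tail: C_last / k_e = 26.64 / 0.114 = 233.684
AUC_0→∞ = 199.885 + 233.684 = 433.569 µg/mL·h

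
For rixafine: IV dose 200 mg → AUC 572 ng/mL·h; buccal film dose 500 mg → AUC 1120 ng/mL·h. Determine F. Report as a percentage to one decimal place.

F = 78.3%

F = (AUC_ev / D_ev) / (AUC_iv / D_iv)
  = (1120/500) / (572/200)
  = 2.24 / 2.86 = 0.7832
  = 78.32%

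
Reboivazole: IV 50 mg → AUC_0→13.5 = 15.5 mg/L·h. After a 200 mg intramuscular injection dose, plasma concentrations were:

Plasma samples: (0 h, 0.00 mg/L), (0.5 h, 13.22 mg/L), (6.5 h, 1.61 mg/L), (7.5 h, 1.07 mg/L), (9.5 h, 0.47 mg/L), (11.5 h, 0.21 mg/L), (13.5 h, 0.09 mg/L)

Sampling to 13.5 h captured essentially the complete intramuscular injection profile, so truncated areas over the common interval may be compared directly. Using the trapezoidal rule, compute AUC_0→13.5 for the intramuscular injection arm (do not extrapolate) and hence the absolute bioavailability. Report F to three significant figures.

Trapezoidal AUC_0→13.5 (intramuscular injection):
  [0→0.5]: (0.00+13.22)/2 × 0.5 = 3.305
  [0.5→6.5]: (13.22+1.61)/2 × 6 = 44.49
  [6.5→7.5]: (1.61+1.07)/2 × 1 = 1.34
  [7.5→9.5]: (1.07+0.47)/2 × 2 = 1.54
  [9.5→11.5]: (0.47+0.21)/2 × 2 = 0.68
  [11.5→13.5]: (0.21+0.09)/2 × 2 = 0.3
  Sum = 51.655 mg/L·h
F = (AUC_ev/D_ev)/(AUC_iv/D_iv) = (51.655/200)/(15.5/50) = 0.258275/0.31 = 0.8331

F = 0.833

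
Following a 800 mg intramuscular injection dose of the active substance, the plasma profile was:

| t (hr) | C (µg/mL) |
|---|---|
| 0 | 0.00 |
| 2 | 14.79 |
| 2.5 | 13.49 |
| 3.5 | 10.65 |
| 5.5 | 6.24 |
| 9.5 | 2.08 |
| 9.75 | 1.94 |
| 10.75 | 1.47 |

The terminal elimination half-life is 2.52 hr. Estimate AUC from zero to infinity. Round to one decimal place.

AUC = 75.0 µg/mL·hr

Trapezoidal AUC_0→10.75:
  [0→2]: (0.00+14.79)/2 × 2 = 14.79
  [2→2.5]: (14.79+13.49)/2 × 0.5 = 7.07
  [2.5→3.5]: (13.49+10.65)/2 × 1 = 12.07
  [3.5→5.5]: (10.65+6.24)/2 × 2 = 16.89
  [5.5→9.5]: (6.24+2.08)/2 × 4 = 16.64
  [9.5→9.75]: (2.08+1.94)/2 × 0.25 = 0.5025
  [9.75→10.75]: (1.94+1.47)/2 × 1 = 1.705
  Sum = 69.6675 µg/mL·hr
k_e = ln2 / t½ = 0.693147 / 2.52 = 0.2751 hr^-1
Extrapolated tail: C_last / k_e = 1.47 / 0.2751 = 5.344
AUC_0→∞ = 69.6675 + 5.344 = 75.0115 µg/mL·hr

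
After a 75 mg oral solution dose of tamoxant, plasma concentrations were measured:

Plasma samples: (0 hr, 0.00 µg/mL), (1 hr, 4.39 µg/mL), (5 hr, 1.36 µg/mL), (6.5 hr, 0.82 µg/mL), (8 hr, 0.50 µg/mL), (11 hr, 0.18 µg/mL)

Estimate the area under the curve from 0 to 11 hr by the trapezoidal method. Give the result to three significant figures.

AUC = 17.3 µg/mL·hr

Trapezoidal AUC_0→11:
  [0→1]: (0.00+4.39)/2 × 1 = 2.195
  [1→5]: (4.39+1.36)/2 × 4 = 11.5
  [5→6.5]: (1.36+0.82)/2 × 1.5 = 1.635
  [6.5→8]: (0.82+0.50)/2 × 1.5 = 0.99
  [8→11]: (0.50+0.18)/2 × 3 = 1.02
  Sum = 17.34 µg/mL·hr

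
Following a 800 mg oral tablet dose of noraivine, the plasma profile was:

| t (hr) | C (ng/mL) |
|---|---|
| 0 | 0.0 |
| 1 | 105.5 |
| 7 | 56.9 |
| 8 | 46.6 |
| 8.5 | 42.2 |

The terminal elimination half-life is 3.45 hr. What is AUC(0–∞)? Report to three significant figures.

AUC = 824 ng/mL·hr

Trapezoidal AUC_0→8.5:
  [0→1]: (0.0+105.5)/2 × 1 = 52.75
  [1→7]: (105.5+56.9)/2 × 6 = 487.2
  [7→8]: (56.9+46.6)/2 × 1 = 51.75
  [8→8.5]: (46.6+42.2)/2 × 0.5 = 22.2
  Sum = 613.9 ng/mL·hr
k_e = ln2 / t½ = 0.693147 / 3.45 = 0.2009 hr^-1
Extrapolated tail: C_last / k_e = 42.2 / 0.2009 = 210.055
AUC_0→∞ = 613.9 + 210.055 = 823.955 ng/mL·hr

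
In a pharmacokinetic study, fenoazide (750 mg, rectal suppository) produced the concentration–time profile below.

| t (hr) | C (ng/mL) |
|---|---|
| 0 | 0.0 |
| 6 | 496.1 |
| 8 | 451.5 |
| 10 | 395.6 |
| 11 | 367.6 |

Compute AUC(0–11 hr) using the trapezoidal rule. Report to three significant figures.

AUC = 3660 ng/mL·hr

Trapezoidal AUC_0→11:
  [0→6]: (0.0+496.1)/2 × 6 = 1488.3
  [6→8]: (496.1+451.5)/2 × 2 = 947.6
  [8→10]: (451.5+395.6)/2 × 2 = 847.1
  [10→11]: (395.6+367.6)/2 × 1 = 381.6
  Sum = 3664.6 ng/mL·hr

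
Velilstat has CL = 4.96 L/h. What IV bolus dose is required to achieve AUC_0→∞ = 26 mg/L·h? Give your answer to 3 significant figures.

Dose = 129 mg

Dose_iv = CL × AUC_0→∞
     = 4.96 × 26 = 128.96 mg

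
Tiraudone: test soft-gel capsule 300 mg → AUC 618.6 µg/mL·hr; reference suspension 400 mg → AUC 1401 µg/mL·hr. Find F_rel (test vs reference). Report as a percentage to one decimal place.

F_rel = (AUC_test/D_test) / (AUC_ref/D_ref)
      = (618.6/300) / (1401/400)
      = 2.062 / 3.5025 = 0.5887 = 58.87%

F_rel = 58.9%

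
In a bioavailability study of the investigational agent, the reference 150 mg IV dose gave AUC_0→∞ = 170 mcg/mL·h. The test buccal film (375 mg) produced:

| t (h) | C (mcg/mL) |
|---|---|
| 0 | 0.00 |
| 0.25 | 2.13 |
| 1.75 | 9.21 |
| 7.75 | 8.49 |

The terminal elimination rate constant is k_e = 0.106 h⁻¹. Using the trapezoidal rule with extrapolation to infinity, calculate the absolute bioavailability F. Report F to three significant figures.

Trapezoidal AUC_0→7.75 (buccal film):
  [0→0.25]: (0.00+2.13)/2 × 0.25 = 0.26625
  [0.25→1.75]: (2.13+9.21)/2 × 1.5 = 8.505
  [1.75→7.75]: (9.21+8.49)/2 × 6 = 53.1
  Sum = 61.87125 mcg/mL·h
Tail: C_last/k_e = 8.49/0.106 = 80.094
AUC_0→∞ (buccal film) = 61.87125 + 80.094 = 141.96525 mcg/mL·h
F = (AUC_ev/D_ev)/(AUC_iv/D_iv) = (141.96525/375)/(170/150) = 0.378574/1.13333 = 0.3340

F = 0.334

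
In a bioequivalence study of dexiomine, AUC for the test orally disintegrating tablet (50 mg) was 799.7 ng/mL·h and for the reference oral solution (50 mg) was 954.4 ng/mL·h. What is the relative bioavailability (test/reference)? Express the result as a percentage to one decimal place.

F_rel = (AUC_test/D_test) / (AUC_ref/D_ref)
      = (799.7/50) / (954.4/50)
      = 15.994 / 19.088 = 0.8379 = 83.79%

F_rel = 83.8%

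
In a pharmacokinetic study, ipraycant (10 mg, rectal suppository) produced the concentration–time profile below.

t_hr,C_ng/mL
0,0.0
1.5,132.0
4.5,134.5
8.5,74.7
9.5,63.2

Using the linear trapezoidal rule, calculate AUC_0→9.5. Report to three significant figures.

Trapezoidal AUC_0→9.5:
  [0→1.5]: (0.0+132.0)/2 × 1.5 = 99.0
  [1.5→4.5]: (132.0+134.5)/2 × 3 = 399.75
  [4.5→8.5]: (134.5+74.7)/2 × 4 = 418.4
  [8.5→9.5]: (74.7+63.2)/2 × 1 = 68.95
  Sum = 986.1 ng/mL·hr

AUC = 986 ng/mL·hr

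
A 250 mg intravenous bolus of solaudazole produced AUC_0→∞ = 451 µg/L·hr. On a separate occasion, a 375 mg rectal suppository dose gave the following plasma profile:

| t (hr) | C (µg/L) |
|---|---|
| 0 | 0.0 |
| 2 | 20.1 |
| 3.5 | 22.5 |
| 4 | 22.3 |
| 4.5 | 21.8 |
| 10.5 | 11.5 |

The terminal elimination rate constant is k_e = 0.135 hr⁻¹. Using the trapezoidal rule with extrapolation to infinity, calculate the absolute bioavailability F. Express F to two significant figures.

Trapezoidal AUC_0→10.5 (rectal suppository):
  [0→2]: (0.0+20.1)/2 × 2 = 20.1
  [2→3.5]: (20.1+22.5)/2 × 1.5 = 31.95
  [3.5→4]: (22.5+22.3)/2 × 0.5 = 11.2
  [4→4.5]: (22.3+21.8)/2 × 0.5 = 11.025
  [4.5→10.5]: (21.8+11.5)/2 × 6 = 99.9
  Sum = 174.175 µg/L·hr
Tail: C_last/k_e = 11.5/0.135 = 85.185
AUC_0→∞ (rectal suppository) = 174.175 + 85.185 = 259.36 µg/L·hr
F = (AUC_ev/D_ev)/(AUC_iv/D_iv) = (259.36/375)/(451/250) = 0.691627/1.804 = 0.3834

F = 0.38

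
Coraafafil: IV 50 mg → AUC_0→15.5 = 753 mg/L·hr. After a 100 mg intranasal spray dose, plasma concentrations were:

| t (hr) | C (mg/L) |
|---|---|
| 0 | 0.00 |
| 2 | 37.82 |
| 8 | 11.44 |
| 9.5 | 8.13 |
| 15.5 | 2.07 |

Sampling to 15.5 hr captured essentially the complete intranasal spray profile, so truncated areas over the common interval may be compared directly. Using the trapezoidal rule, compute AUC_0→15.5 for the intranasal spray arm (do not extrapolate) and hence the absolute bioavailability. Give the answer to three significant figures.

Trapezoidal AUC_0→15.5 (intranasal spray):
  [0→2]: (0.00+37.82)/2 × 2 = 37.82
  [2→8]: (37.82+11.44)/2 × 6 = 147.78
  [8→9.5]: (11.44+8.13)/2 × 1.5 = 14.6775
  [9.5→15.5]: (8.13+2.07)/2 × 6 = 30.6
  Sum = 230.8775 mg/L·hr
F = (AUC_ev/D_ev)/(AUC_iv/D_iv) = (230.8775/100)/(753/50) = 2.308775/15.06 = 0.1533

F = 0.153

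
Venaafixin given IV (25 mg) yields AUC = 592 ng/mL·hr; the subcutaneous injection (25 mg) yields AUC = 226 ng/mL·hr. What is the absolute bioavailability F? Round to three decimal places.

F = (AUC_ev / D_ev) / (AUC_iv / D_iv)
  = (226/25) / (592/25)
  = 9.04 / 23.68 = 0.3818

F = 0.382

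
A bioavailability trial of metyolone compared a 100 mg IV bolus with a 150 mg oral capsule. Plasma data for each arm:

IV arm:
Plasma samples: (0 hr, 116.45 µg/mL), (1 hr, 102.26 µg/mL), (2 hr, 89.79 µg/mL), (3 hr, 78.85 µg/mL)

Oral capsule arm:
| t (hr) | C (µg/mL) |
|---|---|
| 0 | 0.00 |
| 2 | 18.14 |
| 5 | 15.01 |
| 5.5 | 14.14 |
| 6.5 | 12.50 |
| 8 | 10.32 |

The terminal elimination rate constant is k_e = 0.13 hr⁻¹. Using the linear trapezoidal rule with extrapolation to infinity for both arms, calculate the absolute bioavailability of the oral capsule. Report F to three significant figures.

F = 0.138

Trapezoidal AUC_0→3 (IV):
  [0→1]: (116.45+102.26)/2 × 1 = 109.355
  [1→2]: (102.26+89.79)/2 × 1 = 96.025
  [2→3]: (89.79+78.85)/2 × 1 = 84.32
  Sum = 289.7 µg/mL·hr
IV tail: 78.85/0.13 = 606.538; AUC_iv,0→∞ = 289.7 + 606.538 = 896.238 µg/mL·hr
Trapezoidal AUC_0→8 (oral capsule):
  [0→2]: (0.00+18.14)/2 × 2 = 18.14
  [2→5]: (18.14+15.01)/2 × 3 = 49.725
  [5→5.5]: (15.01+14.14)/2 × 0.5 = 7.2875
  [5.5→6.5]: (14.14+12.50)/2 × 1 = 13.32
  [6.5→8]: (12.50+10.32)/2 × 1.5 = 17.115
  Sum = 105.5875 µg/mL·hr
oral capsule tail: 10.32/0.13 = 79.385; AUC_ev,0→∞ = 105.5875 + 79.385 = 184.9725 µg/mL·hr
F = (AUC_ev/D_ev)/(AUC_iv/D_iv) = (184.9725/150)/(896.238/100) = 1.23315/8.96238 = 0.1376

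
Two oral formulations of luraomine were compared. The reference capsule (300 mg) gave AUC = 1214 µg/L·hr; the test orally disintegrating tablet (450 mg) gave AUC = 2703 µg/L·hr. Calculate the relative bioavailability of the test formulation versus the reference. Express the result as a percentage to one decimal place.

F_rel = 148.4%

F_rel = (AUC_test/D_test) / (AUC_ref/D_ref)
      = (2703/450) / (1214/300)
      = 6.00667 / 4.04667 = 1.4843 = 148.43%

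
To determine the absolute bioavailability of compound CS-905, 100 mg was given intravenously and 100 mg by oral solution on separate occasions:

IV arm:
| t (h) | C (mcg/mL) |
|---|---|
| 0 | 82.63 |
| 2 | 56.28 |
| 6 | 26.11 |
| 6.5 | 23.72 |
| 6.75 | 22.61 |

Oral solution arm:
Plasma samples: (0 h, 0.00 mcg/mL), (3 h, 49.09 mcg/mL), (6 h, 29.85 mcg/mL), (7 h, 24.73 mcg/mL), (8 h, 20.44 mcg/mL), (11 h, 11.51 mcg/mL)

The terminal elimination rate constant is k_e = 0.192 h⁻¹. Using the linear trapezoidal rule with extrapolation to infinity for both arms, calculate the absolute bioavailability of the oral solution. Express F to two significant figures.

Trapezoidal AUC_0→6.75 (IV):
  [0→2]: (82.63+56.28)/2 × 2 = 138.91
  [2→6]: (56.28+26.11)/2 × 4 = 164.78
  [6→6.5]: (26.11+23.72)/2 × 0.5 = 12.4575
  [6.5→6.75]: (23.72+22.61)/2 × 0.25 = 5.79125
  Sum = 321.93875 mcg/mL·h
IV tail: 22.61/0.192 = 117.760; AUC_iv,0→∞ = 321.93875 + 117.760 = 439.69875 mcg/mL·h
Trapezoidal AUC_0→11 (oral solution):
  [0→3]: (0.00+49.09)/2 × 3 = 73.635
  [3→6]: (49.09+29.85)/2 × 3 = 118.41
  [6→7]: (29.85+24.73)/2 × 1 = 27.29
  [7→8]: (24.73+20.44)/2 × 1 = 22.585
  [8→11]: (20.44+11.51)/2 × 3 = 47.925
  Sum = 289.845 mcg/mL·h
oral solution tail: 11.51/0.192 = 59.948; AUC_ev,0→∞ = 289.845 + 59.948 = 349.793 mcg/mL·h
F = (AUC_ev/D_ev)/(AUC_iv/D_iv) = (349.793/100)/(439.69875/100) = 3.49793/4.3969875 = 0.7955

F = 0.80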